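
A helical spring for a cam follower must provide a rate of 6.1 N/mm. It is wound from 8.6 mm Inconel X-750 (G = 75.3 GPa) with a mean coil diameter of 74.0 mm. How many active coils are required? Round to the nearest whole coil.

21

N_a = Gd⁴/(8D³k) = (75.3×10³ × 8.6⁴)/(8 × 74.0³ × 6.1)
    = 4.11897e+08 / 1.97749e+07 = 20.83 → 21 coils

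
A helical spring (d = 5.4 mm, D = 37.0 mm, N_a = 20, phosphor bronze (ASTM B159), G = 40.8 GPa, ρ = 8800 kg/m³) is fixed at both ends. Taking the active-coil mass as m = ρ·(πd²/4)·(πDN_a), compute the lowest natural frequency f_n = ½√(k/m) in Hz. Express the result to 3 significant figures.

k = Gd⁴/(8D³N_a) = (40.8×10³)(5.4⁴)/(8·37.0³·20) = 4.2807 N/mm = 4280.7 N/m
Wire length L = πDN_a = π·37.0·20 = 2324.8 mm
m = ρ·(πd²/4)·L = 8800 × 22.902×10⁻⁶ m² × 2.3248 m = 0.46853 kg
f_n = ½√(k/m) = 0.5·√(4280.7/0.46853) = 0.5·√(9136.3) = 47.792 Hz

47.8 Hz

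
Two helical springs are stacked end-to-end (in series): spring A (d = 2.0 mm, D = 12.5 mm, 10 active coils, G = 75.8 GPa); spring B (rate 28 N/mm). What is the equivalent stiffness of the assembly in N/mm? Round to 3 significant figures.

k_A = Gd⁴/(8D³N_a) = (75.8×10³)(2.0⁴)/(8·12.5³·10) = 7.7619 N/mm
Series: 1/k_eq = 1/7.7619 + 1/28 = 0.16455; k_eq = 6.0772 N/mm

6.08 N/mm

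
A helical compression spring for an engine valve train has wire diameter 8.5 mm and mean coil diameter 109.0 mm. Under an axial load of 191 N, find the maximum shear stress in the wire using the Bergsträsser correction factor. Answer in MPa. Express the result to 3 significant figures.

95.3 MPa

Spring index C = D/d = 109.0/8.5 = 12.8235
K_B = (4C+2)/(4C−3) = 53.294/48.294 = 1.1035
τ₀ = 8FD/(πd³) = 8·191·109.0/(π·8.5³) = 166552/1929.3 = 86.326 MPa
τ_max = K·τ₀ = 1.1035 × 86.326 = 95.264 MPa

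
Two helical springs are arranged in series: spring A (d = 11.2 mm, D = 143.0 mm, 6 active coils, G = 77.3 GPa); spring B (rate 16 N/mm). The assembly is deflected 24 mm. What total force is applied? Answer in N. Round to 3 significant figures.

k_A = Gd⁴/(8D³N_a) = (77.3×10³)(11.2⁴)/(8·143.0³·6) = 8.6657 N/mm
Series: 1/k_eq = 1/8.6657 + 1/16 = 0.1779; k_eq = 5.6212 N/mm
F = k_eq·δ = 5.6212·24 = 134.91 N

135 N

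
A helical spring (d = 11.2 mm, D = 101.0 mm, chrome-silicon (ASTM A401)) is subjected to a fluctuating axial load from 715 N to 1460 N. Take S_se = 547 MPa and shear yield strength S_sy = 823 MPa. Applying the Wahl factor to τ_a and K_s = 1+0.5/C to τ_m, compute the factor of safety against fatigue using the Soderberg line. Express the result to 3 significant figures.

2.50

C = D/d = 101.0/11.2 = 9.0179; K_W = (4C−1)/(4C−4)+0.615/C = 1.1617; K_s = 1+0.5/C = 1.0554
F_a = (F_max−F_min)/2 = 372.5 N; F_m = (F_max+F_min)/2 = 1087.5 N
τ_a = K_W·8F_aD/(πd³) = 1.1617 × 68.192 = 79.221 MPa
τ_m = K_s·8F_mD/(πd³) = 1.0554 × 199.08 = 210.12 MPa
Soderberg: 1/n_f = τ_a/S_se + τ_m/S_sy = 79.221/547 + 210.12/823 = 0.14483 + 0.25531 = 0.40014
n_f = 1/0.40014 = 2.499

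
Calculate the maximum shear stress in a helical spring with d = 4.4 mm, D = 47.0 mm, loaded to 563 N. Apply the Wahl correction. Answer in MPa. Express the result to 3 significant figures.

Spring index C = D/d = 47.0/4.4 = 10.6818
K_W = (4C−1)/(4C−4) + 0.615/C = 41.727/38.727 + 0.0576 = 1.1350
τ₀ = 8FD/(πd³) = 8·563·47.0/(π·4.4³) = 211688/267.61 = 791.02 MPa
τ_max = K·τ₀ = 1.1350 × 791.02 = 897.84 MPa

898 MPa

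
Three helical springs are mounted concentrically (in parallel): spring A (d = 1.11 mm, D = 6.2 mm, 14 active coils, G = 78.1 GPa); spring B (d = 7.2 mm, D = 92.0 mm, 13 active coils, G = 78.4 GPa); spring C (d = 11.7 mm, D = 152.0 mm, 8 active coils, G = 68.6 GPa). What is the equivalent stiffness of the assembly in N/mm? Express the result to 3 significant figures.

12.8 N/mm

k_A = Gd⁴/(8D³N_a) = (78.1×10³)(1.11⁴)/(8·6.2³·14) = 4.4417 N/mm
k_B = Gd⁴/(8D³N_a) = (78.4×10³)(7.2⁴)/(8·92.0³·13) = 2.6017 N/mm
k_C = Gd⁴/(8D³N_a) = (68.6×10³)(11.7⁴)/(8·152.0³·8) = 5.7195 N/mm
Parallel: k_eq = 4.4417 + 2.6017 + 5.7195 = 12.763 N/mm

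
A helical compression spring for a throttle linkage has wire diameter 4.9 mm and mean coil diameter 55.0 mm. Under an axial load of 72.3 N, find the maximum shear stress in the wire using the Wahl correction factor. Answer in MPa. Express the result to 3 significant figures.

97.1 MPa

Spring index C = D/d = 55.0/4.9 = 11.2245
K_W = (4C−1)/(4C−4) + 0.615/C = 43.898/40.898 + 0.0548 = 1.1281
τ₀ = 8FD/(πd³) = 8·72.3·55.0/(π·4.9³) = 31812/369.61 = 86.07 MPa
τ_max = K·τ₀ = 1.1281 × 86.07 = 97.1 MPa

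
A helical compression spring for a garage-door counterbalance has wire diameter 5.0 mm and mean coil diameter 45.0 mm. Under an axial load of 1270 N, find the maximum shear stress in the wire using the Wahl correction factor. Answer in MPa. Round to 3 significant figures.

Spring index C = D/d = 45.0/5.0 = 9.0000
K_W = (4C−1)/(4C−4) + 0.615/C = 35.000/32.000 + 0.0683 = 1.1621
τ₀ = 8FD/(πd³) = 8·1270·45.0/(π·5.0³) = 457200/392.7 = 1164.3 MPa
τ_max = K·τ₀ = 1.1621 × 1164.3 = 1353 MPa

1350 MPa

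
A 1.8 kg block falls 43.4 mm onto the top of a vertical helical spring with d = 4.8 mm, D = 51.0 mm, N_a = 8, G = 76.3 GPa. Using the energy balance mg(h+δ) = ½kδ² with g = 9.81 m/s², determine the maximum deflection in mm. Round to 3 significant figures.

22.0 mm

k = Gd⁴/(8D³N_a) = (76.3×10³)(4.8⁴)/(8·51.0³·8) = 4.7709 N/mm
W = mg = 1.8 × 9.81 = 17.658 N
½kδ² − Wδ − Wh = 0 → δ = (W + √(W² + 2kWh))/k
δ = (17.658 + √(311.8 + 7312.4))/4.7709 = (17.658 + 87.317)/4.7709 = 22.003 mm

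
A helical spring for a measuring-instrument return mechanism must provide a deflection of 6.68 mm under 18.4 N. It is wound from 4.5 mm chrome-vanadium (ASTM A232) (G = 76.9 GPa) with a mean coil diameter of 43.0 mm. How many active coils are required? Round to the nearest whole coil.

Required rate k = F/δ = 18.4/6.68 = 2.7545 N/mm
N_a = Gd⁴/(8D³k) = (76.9×10³ × 4.5⁴)/(8 × 43.0³ × 2.7545)
    = 3.15338e+07 / 1.75201e+06 = 18 → 18 coils

18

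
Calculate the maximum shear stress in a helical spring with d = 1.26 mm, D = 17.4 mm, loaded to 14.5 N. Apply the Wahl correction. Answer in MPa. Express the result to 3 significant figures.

Spring index C = D/d = 17.4/1.26 = 13.8095
K_W = (4C−1)/(4C−4) + 0.615/C = 54.238/51.238 + 0.0445 = 1.1031
τ₀ = 8FD/(πd³) = 8·14.5·17.4/(π·1.26³) = 2018.4/6.2844 = 321.18 MPa
τ_max = K·τ₀ = 1.1031 × 321.18 = 354.29 MPa

354 MPa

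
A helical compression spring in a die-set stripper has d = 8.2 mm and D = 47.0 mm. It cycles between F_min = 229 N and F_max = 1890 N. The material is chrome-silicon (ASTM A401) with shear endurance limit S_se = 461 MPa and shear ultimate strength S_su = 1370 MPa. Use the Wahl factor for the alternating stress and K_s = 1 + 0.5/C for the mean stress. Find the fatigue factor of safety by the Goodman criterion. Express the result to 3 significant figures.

1.48

C = D/d = 47.0/8.2 = 5.7317; K_W = (4C−1)/(4C−4)+0.615/C = 1.2658; K_s = 1+0.5/C = 1.0872
F_a = (F_max−F_min)/2 = 830.5 N; F_m = (F_max+F_min)/2 = 1059.5 N
τ_a = K_W·8F_aD/(πd³) = 1.2658 × 180.28 = 228.19 MPa
τ_m = K_s·8F_mD/(πd³) = 1.0872 × 229.98 = 250.05 MPa
Goodman: 1/n_f = τ_a/S_se + τ_m/S_su = 228.19/461 + 250.05/1370 = 0.49500 + 0.18252 = 0.67751
n_f = 1/0.67751 = 1.476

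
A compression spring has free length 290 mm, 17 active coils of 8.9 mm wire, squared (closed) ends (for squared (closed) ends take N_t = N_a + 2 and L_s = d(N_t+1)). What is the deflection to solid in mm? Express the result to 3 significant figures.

112 mm

N_t = 19; L_s = 8.9·20 = 178 mm
δ_solid = L₀ − L_s = 290 − 178 = 112 mm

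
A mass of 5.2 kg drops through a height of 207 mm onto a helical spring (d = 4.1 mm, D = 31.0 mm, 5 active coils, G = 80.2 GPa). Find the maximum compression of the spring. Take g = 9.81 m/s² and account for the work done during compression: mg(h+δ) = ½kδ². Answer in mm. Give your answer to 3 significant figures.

k = Gd⁴/(8D³N_a) = (80.2×10³)(4.1⁴)/(8·31.0³·5) = 19.018 N/mm
W = mg = 5.2 × 9.81 = 51.012 N
½kδ² − Wδ − Wh = 0 → δ = (W + √(W² + 2kWh))/k
δ = (51.012 + √(2602.2 + 401640))/19.018 = (51.012 + 635.8)/19.018 = 36.114 mm

36.1 mm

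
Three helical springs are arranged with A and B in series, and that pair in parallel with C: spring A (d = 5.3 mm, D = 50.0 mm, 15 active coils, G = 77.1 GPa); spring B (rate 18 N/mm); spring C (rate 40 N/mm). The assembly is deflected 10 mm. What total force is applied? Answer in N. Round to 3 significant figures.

433 N

k_A = Gd⁴/(8D³N_a) = (77.1×10³)(5.3⁴)/(8·50.0³·15) = 4.0557 N/mm
Springs A,B series: k_AB = 1/(1/4.0557+1/18) = 3.3099 N/mm; parallel with C: k_eq = 3.3099+40 = 43.31 N/mm
F = k_eq·δ = 43.31·10 = 433.1 N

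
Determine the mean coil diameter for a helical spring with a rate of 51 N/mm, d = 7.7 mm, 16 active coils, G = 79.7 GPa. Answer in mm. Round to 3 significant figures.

D = (Gd⁴/(8N_a·k))^(1/3) = (79.7×10³·7.7⁴/(8·16·51))^(1/3)
  = (42918.2)^(1/3) = 35.0117 mm

35.0 mm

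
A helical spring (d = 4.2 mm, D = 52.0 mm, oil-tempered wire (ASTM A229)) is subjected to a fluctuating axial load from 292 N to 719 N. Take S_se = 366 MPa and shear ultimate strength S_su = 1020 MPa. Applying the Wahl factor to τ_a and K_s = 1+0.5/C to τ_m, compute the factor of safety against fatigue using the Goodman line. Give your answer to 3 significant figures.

0.480

C = D/d = 52.0/4.2 = 12.3810; K_W = (4C−1)/(4C−4)+0.615/C = 1.1156; K_s = 1+0.5/C = 1.0404
F_a = (F_max−F_min)/2 = 213.5 N; F_m = (F_max+F_min)/2 = 505.5 N
τ_a = K_W·8F_aD/(πd³) = 1.1156 × 381.59 = 425.69 MPa
τ_m = K_s·8F_mD/(πd³) = 1.0404 × 903.48 = 939.96 MPa
Goodman: 1/n_f = τ_a/S_se + τ_m/S_su = 425.69/366 + 939.96/1020 = 1.16308 + 0.92153 = 2.0846
n_f = 1/2.0846 = 0.4797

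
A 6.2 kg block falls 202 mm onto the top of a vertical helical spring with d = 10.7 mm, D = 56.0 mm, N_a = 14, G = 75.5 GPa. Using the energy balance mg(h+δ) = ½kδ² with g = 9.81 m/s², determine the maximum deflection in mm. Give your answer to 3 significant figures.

k = Gd⁴/(8D³N_a) = (75.5×10³)(10.7⁴)/(8·56.0³·14) = 50.315 N/mm
W = mg = 6.2 × 9.81 = 60.822 N
½kδ² − Wδ − Wh = 0 → δ = (W + √(W² + 2kWh))/k
δ = (60.822 + √(3699.3 + 1.23635e+06))/50.315 = (60.822 + 1113.6)/50.315 = 23.341 mm

23.3 mm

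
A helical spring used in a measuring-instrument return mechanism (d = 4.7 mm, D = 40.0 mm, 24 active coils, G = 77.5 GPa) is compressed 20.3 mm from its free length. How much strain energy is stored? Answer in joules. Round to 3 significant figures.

0.634 J

k = Gd⁴/(8D³N_a) = (77.5×10³)(4.7⁴)/(8·40.0³·24) = 3.0776 N/mm
U = ½kδ² = 0.5 × 3.0776 × 20.3² = 634.12 N·mm = 0.63412 J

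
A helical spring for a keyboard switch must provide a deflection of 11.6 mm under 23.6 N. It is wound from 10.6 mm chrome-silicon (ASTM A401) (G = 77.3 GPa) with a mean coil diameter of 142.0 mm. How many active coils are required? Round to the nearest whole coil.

Required rate k = F/δ = 23.6/11.6 = 2.0345 N/mm
N_a = Gd⁴/(8D³k) = (77.3×10³ × 10.6⁴)/(8 × 142.0³ × 2.0345)
    = 9.75895e+08 / 4.66025e+07 = 20.94 → 21 coils

21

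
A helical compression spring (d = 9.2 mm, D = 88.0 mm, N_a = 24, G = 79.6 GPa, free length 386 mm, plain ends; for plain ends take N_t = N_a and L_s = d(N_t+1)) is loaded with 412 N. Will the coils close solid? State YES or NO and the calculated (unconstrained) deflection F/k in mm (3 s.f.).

k = Gd⁴/(8D³N_a) = (79.6×10³)(9.2⁴)/(8·88.0³·24) = 4.3583 N/mm
N_t = 24; L_s = 9.2·25 = 230 mm; δ_solid = L₀ − L_s = 386 − 230 = 156 mm
δ = F/k = 412/4.3583 = 94.533 mm
δ < δ_solid → spring does not go solid

NO, δ = 94.5 mm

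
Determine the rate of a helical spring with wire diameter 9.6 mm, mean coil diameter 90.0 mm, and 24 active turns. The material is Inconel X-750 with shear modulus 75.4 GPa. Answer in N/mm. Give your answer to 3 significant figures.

4.58 N/mm

k = Gd⁴/(8D³N_a) = (75.4×10³ × 9.6⁴) / (8 × 90.0³ × 24)
  = 6.40407e+08 / 1.39968e+08 = 4.5754 N/mm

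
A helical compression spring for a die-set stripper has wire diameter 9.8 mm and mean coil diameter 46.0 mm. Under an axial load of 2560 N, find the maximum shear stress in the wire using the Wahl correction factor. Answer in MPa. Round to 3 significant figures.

Spring index C = D/d = 46.0/9.8 = 4.6939
K_W = (4C−1)/(4C−4) + 0.615/C = 17.776/14.776 + 0.1310 = 1.3341
τ₀ = 8FD/(πd³) = 8·2560·46.0/(π·9.8³) = 942080/2956.8 = 318.61 MPa
τ_max = K·τ₀ = 1.3341 × 318.61 = 425.05 MPa

425 MPa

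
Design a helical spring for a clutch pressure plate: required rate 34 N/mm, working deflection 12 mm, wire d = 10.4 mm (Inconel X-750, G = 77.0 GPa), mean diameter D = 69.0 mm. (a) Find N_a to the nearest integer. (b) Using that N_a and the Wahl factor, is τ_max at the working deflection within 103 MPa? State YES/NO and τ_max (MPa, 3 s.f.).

(a) 10 coils; (b) YES, τ_max = 78.8 MPa

N_a = Gd⁴/(8D³k) = (77.0×10³)(10.4⁴)/(8·69.0³·34) = 10.08 → N_a = 10
Actual rate k = Gd⁴/(8D³·10) = 34.276 N/mm
Working load F = kδ = 34.276·12 = 411.31 N
C = 69.0/10.4 = 6.6346; K_W = (4C−1)/(4C−4)+0.615/C = 1.2258
τ_max = K_W·8FD/(πd³) = 1.2258·64.248 = 78.755 MPa
τ_max ≤ 103 MPa → acceptable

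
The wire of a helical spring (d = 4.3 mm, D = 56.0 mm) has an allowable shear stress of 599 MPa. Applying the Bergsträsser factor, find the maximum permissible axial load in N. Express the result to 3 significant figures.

C = D/d = 56.0/4.3 = 13.0233
K_B = (4C+2)/(4C−3) = 54.093/49.093 = 1.1018
τ_max = K·8FD/(πd³) → F_max = τ_allow·πd³/(8DK)
F_max = 599·π·4.3³/(8·56.0·1.1018) = 1.4962e+05/493.63 = 303.1 N

303 N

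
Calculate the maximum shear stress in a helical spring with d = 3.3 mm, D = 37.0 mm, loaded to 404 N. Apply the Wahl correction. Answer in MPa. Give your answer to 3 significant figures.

1200 MPa

Spring index C = D/d = 37.0/3.3 = 11.2121
K_W = (4C−1)/(4C−4) + 0.615/C = 43.848/40.848 + 0.0549 = 1.1283
τ₀ = 8FD/(πd³) = 8·404·37.0/(π·3.3³) = 119584/112.9 = 1059.2 MPa
τ_max = K·τ₀ = 1.1283 × 1059.2 = 1195.1 MPa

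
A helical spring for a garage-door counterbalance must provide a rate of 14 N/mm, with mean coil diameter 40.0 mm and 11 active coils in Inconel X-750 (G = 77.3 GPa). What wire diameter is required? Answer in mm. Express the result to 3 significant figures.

5.65 mm

d = (8D³N_a·k / G)^(1/4) = (8·40.0³·11·14 / (77.3×10³))^0.25
  = (1020)^0.25 = 5.6514 mm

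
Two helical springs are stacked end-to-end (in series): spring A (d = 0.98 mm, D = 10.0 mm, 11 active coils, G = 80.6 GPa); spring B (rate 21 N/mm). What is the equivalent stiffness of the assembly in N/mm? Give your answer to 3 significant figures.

k_A = Gd⁴/(8D³N_a) = (80.6×10³)(0.98⁴)/(8·10.0³·11) = 0.84481 N/mm
Series: 1/k_eq = 1/0.84481 + 1/21 = 1.2313; k_eq = 0.81213 N/mm

0.812 N/mm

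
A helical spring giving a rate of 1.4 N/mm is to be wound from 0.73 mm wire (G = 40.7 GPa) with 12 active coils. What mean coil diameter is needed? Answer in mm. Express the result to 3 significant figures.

D = (Gd⁴/(8N_a·k))^(1/3) = (40.7×10³·0.73⁴/(8·12·1.4))^(1/3)
  = (85.9976)^(1/3) = 4.4140 mm

4.41 mm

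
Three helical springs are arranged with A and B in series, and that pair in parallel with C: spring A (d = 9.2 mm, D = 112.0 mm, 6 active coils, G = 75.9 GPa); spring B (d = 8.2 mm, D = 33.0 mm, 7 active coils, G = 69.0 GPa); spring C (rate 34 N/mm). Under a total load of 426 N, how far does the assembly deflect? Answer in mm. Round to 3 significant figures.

10.2 mm

k_A = Gd⁴/(8D³N_a) = (75.9×10³)(9.2⁴)/(8·112.0³·6) = 8.063 N/mm
k_B = Gd⁴/(8D³N_a) = (69.0×10³)(8.2⁴)/(8·33.0³·7) = 155.02 N/mm
Springs A,B series: k_AB = 1/(1/8.063+1/155.02) = 7.6644 N/mm; parallel with C: k_eq = 7.6644+34 = 41.664 N/mm
δ = F/k_eq = 426/41.664 = 10.225 mm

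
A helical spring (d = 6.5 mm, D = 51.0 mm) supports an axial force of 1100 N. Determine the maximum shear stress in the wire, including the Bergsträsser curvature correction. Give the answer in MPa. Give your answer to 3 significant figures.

Spring index C = D/d = 51.0/6.5 = 7.8462
K_B = (4C+2)/(4C−3) = 33.385/28.385 = 1.1762
τ₀ = 8FD/(πd³) = 8·1100·51.0/(π·6.5³) = 448800/862.76 = 520.19 MPa
τ_max = K·τ₀ = 1.1762 × 520.19 = 611.82 MPa

612 MPa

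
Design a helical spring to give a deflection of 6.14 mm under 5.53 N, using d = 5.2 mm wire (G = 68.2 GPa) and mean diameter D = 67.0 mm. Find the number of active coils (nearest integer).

Required rate k = F/δ = 5.53/6.14 = 0.90065 N/mm
N_a = Gd⁴/(8D³k) = (68.2×10³ × 5.2⁴)/(8 × 67.0³ × 0.90065)
    = 4.98652e+07 / 2.16706e+06 = 23.01 → 23 coils

23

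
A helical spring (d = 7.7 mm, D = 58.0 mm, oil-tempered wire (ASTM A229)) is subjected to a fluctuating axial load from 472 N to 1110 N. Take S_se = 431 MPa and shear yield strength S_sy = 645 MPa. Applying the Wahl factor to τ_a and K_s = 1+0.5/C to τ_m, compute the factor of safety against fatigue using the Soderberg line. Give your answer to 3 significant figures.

1.41

C = D/d = 58.0/7.7 = 7.5325; K_W = (4C−1)/(4C−4)+0.615/C = 1.1965; K_s = 1+0.5/C = 1.0664
F_a = (F_max−F_min)/2 = 319 N; F_m = (F_max+F_min)/2 = 791 N
τ_a = K_W·8F_aD/(πd³) = 1.1965 × 103.2 = 123.48 MPa
τ_m = K_s·8F_mD/(πd³) = 1.0664 × 255.9 = 272.89 MPa
Soderberg: 1/n_f = τ_a/S_se + τ_m/S_sy = 123.48/431 + 272.89/645 = 0.28649 + 0.42308 = 0.70957
n_f = 1/0.70957 = 1.409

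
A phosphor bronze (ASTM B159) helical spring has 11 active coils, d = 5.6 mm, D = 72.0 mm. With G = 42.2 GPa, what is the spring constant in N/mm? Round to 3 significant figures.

1.26 N/mm

k = Gd⁴/(8D³N_a) = (42.2×10³ × 5.6⁴) / (8 × 72.0³ × 11)
  = 4.15016e+07 / 3.28458e+07 = 1.2635 N/mm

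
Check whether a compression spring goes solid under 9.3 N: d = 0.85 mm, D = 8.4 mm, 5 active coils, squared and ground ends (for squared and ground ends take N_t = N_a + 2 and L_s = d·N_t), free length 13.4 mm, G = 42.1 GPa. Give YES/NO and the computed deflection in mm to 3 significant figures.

YES, δ = 10.0 mm

k = Gd⁴/(8D³N_a) = (42.1×10³)(0.85⁴)/(8·8.4³·5) = 0.92696 N/mm
N_t = 7; L_s = 0.85·7 = 5.95 mm; δ_solid = L₀ − L_s = 13.4 − 5.95 = 7.45 mm
δ = F/k = 9.3/0.92696 = 10.033 mm
δ ≥ δ_solid → spring goes solid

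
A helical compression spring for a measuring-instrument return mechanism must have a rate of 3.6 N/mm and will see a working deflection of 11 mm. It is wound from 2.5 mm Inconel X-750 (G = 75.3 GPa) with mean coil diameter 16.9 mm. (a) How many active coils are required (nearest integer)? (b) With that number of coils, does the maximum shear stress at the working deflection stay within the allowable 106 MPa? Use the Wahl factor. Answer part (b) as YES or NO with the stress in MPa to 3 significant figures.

(a) 21 coils; (b) NO, τ_max = 134 MPa

N_a = Gd⁴/(8D³k) = (75.3×10³)(2.5⁴)/(8·16.9³·3.6) = 21.16 → N_a = 21
Actual rate k = Gd⁴/(8D³·21) = 3.6273 N/mm
Working load F = kδ = 3.6273·11 = 39.9 N
C = 16.9/2.5 = 6.7600; K_W = (4C−1)/(4C−4)+0.615/C = 1.2212
τ_max = K_W·8FD/(πd³) = 1.2212·109.9 = 134.2 MPa
τ_max > 106 MPa → exceeds allowable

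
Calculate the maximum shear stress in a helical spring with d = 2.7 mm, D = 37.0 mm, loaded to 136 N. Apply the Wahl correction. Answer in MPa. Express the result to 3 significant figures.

Spring index C = D/d = 37.0/2.7 = 13.7037
K_W = (4C−1)/(4C−4) + 0.615/C = 53.815/50.815 + 0.0449 = 1.1039
τ₀ = 8FD/(πd³) = 8·136·37.0/(π·2.7³) = 40256/61.836 = 651.01 MPa
τ_max = K·τ₀ = 1.1039 × 651.01 = 718.66 MPa

719 MPa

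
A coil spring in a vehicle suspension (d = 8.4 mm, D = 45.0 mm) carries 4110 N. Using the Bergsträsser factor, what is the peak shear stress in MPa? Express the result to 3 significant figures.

Spring index C = D/d = 45.0/8.4 = 5.3571
K_B = (4C+2)/(4C−3) = 23.429/18.429 = 1.2713
τ₀ = 8FD/(πd³) = 8·4110·45.0/(π·8.4³) = 1.4796e+06/1862 = 794.61 MPa
τ_max = K·τ₀ = 1.2713 × 794.61 = 1010.2 MPa

1010 MPa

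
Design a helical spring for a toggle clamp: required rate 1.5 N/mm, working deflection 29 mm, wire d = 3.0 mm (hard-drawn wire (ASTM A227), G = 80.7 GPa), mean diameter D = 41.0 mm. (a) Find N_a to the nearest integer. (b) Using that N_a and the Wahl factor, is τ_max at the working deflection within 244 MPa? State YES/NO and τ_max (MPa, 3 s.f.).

(a) 8 coils; (b) YES, τ_max = 184 MPa

N_a = Gd⁴/(8D³k) = (80.7×10³)(3.0⁴)/(8·41.0³·1.5) = 7.904 → N_a = 8
Actual rate k = Gd⁴/(8D³·8) = 1.4819 N/mm
Working load F = kδ = 1.4819·29 = 42.976 N
C = 41.0/3.0 = 13.6667; K_W = (4C−1)/(4C−4)+0.615/C = 1.1042
τ_max = K_W·8FD/(πd³) = 1.1042·166.18 = 183.5 MPa
τ_max ≤ 244 MPa → acceptable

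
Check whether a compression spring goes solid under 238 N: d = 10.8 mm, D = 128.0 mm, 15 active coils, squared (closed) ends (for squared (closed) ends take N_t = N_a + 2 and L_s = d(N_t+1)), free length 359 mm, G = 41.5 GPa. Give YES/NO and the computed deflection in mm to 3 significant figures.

k = Gd⁴/(8D³N_a) = (41.5×10³)(10.8⁴)/(8·128.0³·15) = 2.2435 N/mm
N_t = 17; L_s = 10.8·18 = 194.4 mm; δ_solid = L₀ − L_s = 359 − 194.4 = 164.6 mm
δ = F/k = 238/2.2435 = 106.08 mm
δ < δ_solid → spring does not go solid

NO, δ = 106 mm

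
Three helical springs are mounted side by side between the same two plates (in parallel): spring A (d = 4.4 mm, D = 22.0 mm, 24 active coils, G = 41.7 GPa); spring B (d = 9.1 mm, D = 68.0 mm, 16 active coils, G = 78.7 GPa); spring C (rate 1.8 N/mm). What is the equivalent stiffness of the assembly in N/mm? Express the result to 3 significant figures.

k_A = Gd⁴/(8D³N_a) = (41.7×10³)(4.4⁴)/(8·22.0³·24) = 7.645 N/mm
k_B = Gd⁴/(8D³N_a) = (78.7×10³)(9.1⁴)/(8·68.0³·16) = 13.409 N/mm
Parallel: k_eq = 7.645 + 13.409 + 1.8 = 22.854 N/mm

22.9 N/mm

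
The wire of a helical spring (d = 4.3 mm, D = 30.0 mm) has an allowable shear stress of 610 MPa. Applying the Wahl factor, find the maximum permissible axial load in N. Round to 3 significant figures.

C = D/d = 30.0/4.3 = 6.9767
K_W = (4C−1)/(4C−4) + 0.615/C = 26.907/23.907 + 0.0882 = 1.2136
τ_max = K·8FD/(πd³) → F_max = τ_allow·πd³/(8DK)
F_max = 610·π·4.3³/(8·30.0·1.2136) = 1.5236e+05/291.27 = 523.1 N

523 N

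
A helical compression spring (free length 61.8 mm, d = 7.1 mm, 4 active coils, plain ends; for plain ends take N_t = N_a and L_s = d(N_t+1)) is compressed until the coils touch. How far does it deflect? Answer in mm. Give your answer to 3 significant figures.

N_t = 4; L_s = 7.1·5 = 35.5 mm
δ_solid = L₀ − L_s = 61.8 − 35.5 = 26.3 mm

26.3 mm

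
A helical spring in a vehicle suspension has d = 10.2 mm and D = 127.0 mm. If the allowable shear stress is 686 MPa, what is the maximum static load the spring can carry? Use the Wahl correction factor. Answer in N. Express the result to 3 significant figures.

C = D/d = 127.0/10.2 = 12.4510
K_W = (4C−1)/(4C−4) + 0.615/C = 48.804/45.804 + 0.0494 = 1.1149
τ_max = K·8FD/(πd³) → F_max = τ_allow·πd³/(8DK)
F_max = 686·π·10.2³/(8·127.0·1.1149) = 2.287e+06/1132.7 = 2019.1 N

2020 N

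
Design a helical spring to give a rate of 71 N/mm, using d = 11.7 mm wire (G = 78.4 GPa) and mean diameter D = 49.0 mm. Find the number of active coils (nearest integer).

N_a = Gd⁴/(8D³k) = (78.4×10³ × 11.7⁴)/(8 × 49.0³ × 71)
    = 1.46913e+09 / 6.68246e+07 = 21.98 → 22 coils

22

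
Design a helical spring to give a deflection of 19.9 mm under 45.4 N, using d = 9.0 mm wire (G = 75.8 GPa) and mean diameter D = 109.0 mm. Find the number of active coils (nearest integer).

21

Required rate k = F/δ = 45.4/19.9 = 2.2814 N/mm
N_a = Gd⁴/(8D³k) = (75.8×10³ × 9.0⁴)/(8 × 109.0³ × 2.2814)
    = 4.97324e+08 / 2.36359e+07 = 21.04 → 21 coils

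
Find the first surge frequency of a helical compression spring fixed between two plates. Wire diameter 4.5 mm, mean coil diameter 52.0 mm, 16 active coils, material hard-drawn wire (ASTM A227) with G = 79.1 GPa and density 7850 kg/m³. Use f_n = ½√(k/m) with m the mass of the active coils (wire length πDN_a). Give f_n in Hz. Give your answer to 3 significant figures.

37.2 Hz

k = Gd⁴/(8D³N_a) = (79.1×10³)(4.5⁴)/(8·52.0³·16) = 1.8022 N/mm = 1802.2 N/m
Wire length L = πDN_a = π·52.0·16 = 2613.8 mm
m = ρ·(πd²/4)·L = 7850 × 15.904×10⁻⁶ m² × 2.6138 m = 0.32633 kg
f_n = ½√(k/m) = 0.5·√(1802.2/0.32633) = 0.5·√(5522.7) = 37.157 Hz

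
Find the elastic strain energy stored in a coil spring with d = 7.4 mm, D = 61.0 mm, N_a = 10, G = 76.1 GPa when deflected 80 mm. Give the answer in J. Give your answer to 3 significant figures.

k = Gd⁴/(8D³N_a) = (76.1×10³)(7.4⁴)/(8·61.0³·10) = 12.567 N/mm
U = ½kδ² = 0.5 × 12.567 × 80² = 40214 N·mm = 40.214 J

40.2 J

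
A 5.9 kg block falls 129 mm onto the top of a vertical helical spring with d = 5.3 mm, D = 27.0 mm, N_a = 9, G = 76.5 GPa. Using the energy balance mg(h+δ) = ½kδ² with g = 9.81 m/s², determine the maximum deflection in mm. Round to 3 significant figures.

k = Gd⁴/(8D³N_a) = (76.5×10³)(5.3⁴)/(8·27.0³·9) = 42.593 N/mm
W = mg = 5.9 × 9.81 = 57.879 N
½kδ² − Wδ − Wh = 0 → δ = (W + √(W² + 2kWh))/k
δ = (57.879 + √(3350 + 636036))/42.593 = (57.879 + 799.62)/42.593 = 20.132 mm

20.1 mm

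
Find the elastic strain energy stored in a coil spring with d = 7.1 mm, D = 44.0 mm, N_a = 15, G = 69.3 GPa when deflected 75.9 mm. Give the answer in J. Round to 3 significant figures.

k = Gd⁴/(8D³N_a) = (69.3×10³)(7.1⁴)/(8·44.0³·15) = 17.228 N/mm
U = ½kδ² = 0.5 × 17.228 × 75.9² = 49623 N·mm = 49.623 J

49.6 J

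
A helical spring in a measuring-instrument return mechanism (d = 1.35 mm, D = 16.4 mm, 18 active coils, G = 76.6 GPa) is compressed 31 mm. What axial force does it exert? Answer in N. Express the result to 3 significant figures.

k = Gd⁴/(8D³N_a) = (76.6×10³)(1.35⁴)/(8·16.4³·18) = 0.40056 N/mm
F = k·δ = 0.40056 × 31 = 12.417 N

12.4 N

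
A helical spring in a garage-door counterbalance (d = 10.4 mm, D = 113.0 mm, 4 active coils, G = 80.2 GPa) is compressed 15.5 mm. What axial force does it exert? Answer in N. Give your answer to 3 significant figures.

315 N

k = Gd⁴/(8D³N_a) = (80.2×10³)(10.4⁴)/(8·113.0³·4) = 20.32 N/mm
F = k·δ = 20.32 × 15.5 = 314.96 N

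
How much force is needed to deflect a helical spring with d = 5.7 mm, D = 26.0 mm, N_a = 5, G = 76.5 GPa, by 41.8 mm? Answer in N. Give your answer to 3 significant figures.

4800 N

k = Gd⁴/(8D³N_a) = (76.5×10³)(5.7⁴)/(8·26.0³·5) = 114.86 N/mm
F = k·δ = 114.86 × 41.8 = 4801.3 N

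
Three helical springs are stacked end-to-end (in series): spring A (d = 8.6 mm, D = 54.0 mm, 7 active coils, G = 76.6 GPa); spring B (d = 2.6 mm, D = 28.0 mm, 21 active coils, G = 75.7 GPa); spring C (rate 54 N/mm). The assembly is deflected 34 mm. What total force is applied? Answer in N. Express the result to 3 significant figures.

k_A = Gd⁴/(8D³N_a) = (76.6×10³)(8.6⁴)/(8·54.0³·7) = 47.517 N/mm
k_B = Gd⁴/(8D³N_a) = (75.7×10³)(2.6⁴)/(8·28.0³·21) = 0.93801 N/mm
Series: 1/k_eq = 1/47.517 + 1/0.93801 + 1/54 = 1.1057; k_eq = 0.90444 N/mm
F = k_eq·δ = 0.90444·34 = 30.751 N

30.8 N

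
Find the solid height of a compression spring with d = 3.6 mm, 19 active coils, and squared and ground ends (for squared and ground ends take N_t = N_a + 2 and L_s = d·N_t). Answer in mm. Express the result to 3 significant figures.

squared and ground ends: N_t = N_a + 2 = 19 + 2 = 21
L_s = d·N_t = 3.6 × 21 = 75.6 mm

75.6 mm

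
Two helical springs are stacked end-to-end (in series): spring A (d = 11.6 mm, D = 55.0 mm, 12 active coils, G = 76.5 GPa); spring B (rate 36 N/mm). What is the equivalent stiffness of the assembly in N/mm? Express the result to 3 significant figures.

k_A = Gd⁴/(8D³N_a) = (76.5×10³)(11.6⁴)/(8·55.0³·12) = 86.723 N/mm
Series: 1/k_eq = 1/86.723 + 1/36 = 0.039309; k_eq = 25.44 N/mm

25.4 N/mm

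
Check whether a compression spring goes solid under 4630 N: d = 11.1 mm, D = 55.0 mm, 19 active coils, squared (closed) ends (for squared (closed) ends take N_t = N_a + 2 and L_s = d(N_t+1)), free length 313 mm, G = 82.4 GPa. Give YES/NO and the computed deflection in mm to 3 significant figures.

k = Gd⁴/(8D³N_a) = (82.4×10³)(11.1⁴)/(8·55.0³·19) = 49.464 N/mm
N_t = 21; L_s = 11.1·22 = 244.2 mm; δ_solid = L₀ − L_s = 313 − 244.2 = 68.8 mm
δ = F/k = 4630/49.464 = 93.604 mm
δ ≥ δ_solid → spring goes solid

YES, δ = 93.6 mm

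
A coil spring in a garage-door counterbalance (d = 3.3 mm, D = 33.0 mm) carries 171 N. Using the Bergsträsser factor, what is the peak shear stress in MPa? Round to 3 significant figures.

454 MPa

Spring index C = D/d = 33.0/3.3 = 10.0000
K_B = (4C+2)/(4C−3) = 42.000/37.000 = 1.1351
τ₀ = 8FD/(πd³) = 8·171·33.0/(π·3.3³) = 45144/112.9 = 399.86 MPa
τ_max = K·τ₀ = 1.1351 × 399.86 = 453.9 MPa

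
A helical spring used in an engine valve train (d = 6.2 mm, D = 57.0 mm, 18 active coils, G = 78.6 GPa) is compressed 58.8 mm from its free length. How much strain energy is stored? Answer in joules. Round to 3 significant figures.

7.53 J

k = Gd⁴/(8D³N_a) = (78.6×10³)(6.2⁴)/(8·57.0³·18) = 4.3551 N/mm
U = ½kδ² = 0.5 × 4.3551 × 58.8² = 7528.8 N·mm = 7.5288 J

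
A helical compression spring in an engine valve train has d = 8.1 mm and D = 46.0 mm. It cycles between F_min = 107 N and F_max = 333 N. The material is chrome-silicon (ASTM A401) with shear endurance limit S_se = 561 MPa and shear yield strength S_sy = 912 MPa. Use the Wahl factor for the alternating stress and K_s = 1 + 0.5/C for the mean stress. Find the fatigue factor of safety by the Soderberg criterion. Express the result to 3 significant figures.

8.76

C = D/d = 46.0/8.1 = 5.6790; K_W = (4C−1)/(4C−4)+0.615/C = 1.2686; K_s = 1+0.5/C = 1.0880
F_a = (F_max−F_min)/2 = 113 N; F_m = (F_max+F_min)/2 = 220 N
τ_a = K_W·8F_aD/(πd³) = 1.2686 × 24.907 = 31.597 MPa
τ_m = K_s·8F_mD/(πd³) = 1.0880 × 48.491 = 52.761 MPa
Soderberg: 1/n_f = τ_a/S_se + τ_m/S_sy = 31.597/561 + 52.761/912 = 0.05632 + 0.05785 = 0.11417
n_f = 1/0.11417 = 8.759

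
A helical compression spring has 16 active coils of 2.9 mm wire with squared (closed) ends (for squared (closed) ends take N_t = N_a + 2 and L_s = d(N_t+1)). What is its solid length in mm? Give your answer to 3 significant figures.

55.1 mm

squared (closed) ends: N_t = N_a + 2 = 16 + 2 = 18
L_s = d·(N_t+1) = 2.9 × 19 = 55.1 mm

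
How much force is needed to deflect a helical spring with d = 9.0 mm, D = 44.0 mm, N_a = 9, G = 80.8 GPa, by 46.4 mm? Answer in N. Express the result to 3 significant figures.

k = Gd⁴/(8D³N_a) = (80.8×10³)(9.0⁴)/(8·44.0³·9) = 86.435 N/mm
F = k·δ = 86.435 × 46.4 = 4010.6 N

4010 N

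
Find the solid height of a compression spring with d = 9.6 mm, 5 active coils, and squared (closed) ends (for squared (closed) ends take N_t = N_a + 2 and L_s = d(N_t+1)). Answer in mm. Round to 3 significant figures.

squared (closed) ends: N_t = N_a + 2 = 5 + 2 = 7
L_s = d·(N_t+1) = 9.6 × 8 = 76.8 mm

76.8 mm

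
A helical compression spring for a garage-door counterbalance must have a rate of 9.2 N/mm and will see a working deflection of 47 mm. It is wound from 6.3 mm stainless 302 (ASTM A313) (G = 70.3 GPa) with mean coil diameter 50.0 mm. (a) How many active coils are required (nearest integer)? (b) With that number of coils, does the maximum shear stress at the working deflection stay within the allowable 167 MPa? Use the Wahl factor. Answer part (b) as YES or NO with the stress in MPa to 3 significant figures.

(a) 12 coils; (b) NO, τ_max = 262 MPa

N_a = Gd⁴/(8D³k) = (70.3×10³)(6.3⁴)/(8·50.0³·9.2) = 12.04 → N_a = 12
Actual rate k = Gd⁴/(8D³·12) = 9.2286 N/mm
Working load F = kδ = 9.2286·47 = 433.74 N
C = 50.0/6.3 = 7.9365; K_W = (4C−1)/(4C−4)+0.615/C = 1.1856
τ_max = K_W·8FD/(πd³) = 1.1856·220.86 = 261.86 MPa
τ_max > 167 MPa → exceeds allowable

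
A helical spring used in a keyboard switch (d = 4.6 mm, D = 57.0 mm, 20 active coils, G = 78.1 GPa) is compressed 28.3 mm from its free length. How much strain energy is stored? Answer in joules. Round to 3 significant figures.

k = Gd⁴/(8D³N_a) = (78.1×10³)(4.6⁴)/(8·57.0³·20) = 1.1802 N/mm
U = ½kδ² = 0.5 × 1.1802 × 28.3² = 472.59 N·mm = 0.47259 J

0.473 J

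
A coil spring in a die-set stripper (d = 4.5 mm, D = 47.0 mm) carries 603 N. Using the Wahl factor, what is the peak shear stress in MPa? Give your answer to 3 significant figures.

Spring index C = D/d = 47.0/4.5 = 10.4444
K_W = (4C−1)/(4C−4) + 0.615/C = 40.778/37.778 + 0.0589 = 1.1383
τ₀ = 8FD/(πd³) = 8·603·47.0/(π·4.5³) = 226728/286.28 = 791.99 MPa
τ_max = K·τ₀ = 1.1383 × 791.99 = 901.51 MPa

902 MPa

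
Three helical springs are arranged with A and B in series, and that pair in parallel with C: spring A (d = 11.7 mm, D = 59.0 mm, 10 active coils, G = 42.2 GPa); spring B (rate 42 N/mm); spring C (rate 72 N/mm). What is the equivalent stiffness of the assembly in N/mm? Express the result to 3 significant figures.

k_A = Gd⁴/(8D³N_a) = (42.2×10³)(11.7⁴)/(8·59.0³·10) = 48.129 N/mm
Springs A,B series: k_AB = 1/(1/48.129+1/42) = 22.428 N/mm; parallel with C: k_eq = 22.428+72 = 94.428 N/mm

94.4 N/mm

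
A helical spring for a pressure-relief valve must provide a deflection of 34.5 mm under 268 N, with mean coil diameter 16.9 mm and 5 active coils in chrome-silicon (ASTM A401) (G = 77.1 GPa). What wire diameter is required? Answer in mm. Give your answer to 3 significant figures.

Required rate k = F/δ = 268/34.5 = 7.7681 N/mm
d = (8D³N_a·k / G)^(1/4) = (8·16.9³·5·7.7681 / (77.1×10³))^0.25
  = (19.453)^0.25 = 2.1001 mm

2.10 mm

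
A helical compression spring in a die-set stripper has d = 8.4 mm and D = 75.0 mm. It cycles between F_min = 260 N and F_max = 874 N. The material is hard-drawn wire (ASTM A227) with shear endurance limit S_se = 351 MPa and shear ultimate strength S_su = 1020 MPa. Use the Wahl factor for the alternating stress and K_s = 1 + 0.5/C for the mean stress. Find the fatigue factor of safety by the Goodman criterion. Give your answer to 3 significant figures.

C = D/d = 75.0/8.4 = 8.9286; K_W = (4C−1)/(4C−4)+0.615/C = 1.1635; K_s = 1+0.5/C = 1.0560
F_a = (F_max−F_min)/2 = 307 N; F_m = (F_max+F_min)/2 = 567 N
τ_a = K_W·8F_aD/(πd³) = 1.1635 × 98.924 = 115.1 MPa
τ_m = K_s·8F_mD/(πd³) = 1.0560 × 182.7 = 192.93 MPa
Goodman: 1/n_f = τ_a/S_se + τ_m/S_su = 115.1/351 + 192.93/1020 = 0.32791 + 0.18915 = 0.51706
n_f = 1/0.51706 = 1.934

1.93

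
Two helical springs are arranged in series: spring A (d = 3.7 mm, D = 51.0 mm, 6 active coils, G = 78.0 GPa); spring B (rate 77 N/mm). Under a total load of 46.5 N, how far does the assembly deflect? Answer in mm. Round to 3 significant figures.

k_A = Gd⁴/(8D³N_a) = (78.0×10³)(3.7⁴)/(8·51.0³·6) = 2.2959 N/mm
Series: 1/k_eq = 1/2.2959 + 1/77 = 0.44855; k_eq = 2.2294 N/mm
δ = F/k_eq = 46.5/2.2294 = 20.858 mm

20.9 mm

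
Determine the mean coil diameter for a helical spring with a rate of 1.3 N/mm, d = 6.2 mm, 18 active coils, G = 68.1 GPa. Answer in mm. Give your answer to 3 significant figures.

D = (Gd⁴/(8N_a·k))^(1/3) = (68.1×10³·6.2⁴/(8·18·1.3))^(1/3)
  = (537537)^(1/3) = 81.3085 mm

81.3 mm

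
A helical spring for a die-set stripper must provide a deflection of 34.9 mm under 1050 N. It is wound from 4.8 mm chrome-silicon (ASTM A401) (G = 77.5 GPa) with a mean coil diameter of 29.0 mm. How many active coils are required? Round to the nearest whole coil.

Required rate k = F/δ = 1050/34.9 = 30.086 N/mm
N_a = Gd⁴/(8D³k) = (77.5×10³ × 4.8⁴)/(8 × 29.0³ × 30.086)
    = 4.11402e+07 / 5.87013e+06 = 7.008 → 7 coils

7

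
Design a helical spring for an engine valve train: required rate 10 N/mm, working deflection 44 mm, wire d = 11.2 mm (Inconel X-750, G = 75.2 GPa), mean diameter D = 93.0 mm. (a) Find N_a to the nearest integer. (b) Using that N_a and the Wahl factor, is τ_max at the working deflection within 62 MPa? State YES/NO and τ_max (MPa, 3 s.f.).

N_a = Gd⁴/(8D³k) = (75.2×10³)(11.2⁴)/(8·93.0³·10) = 18.39 → N_a = 18
Actual rate k = Gd⁴/(8D³·18) = 10.216 N/mm
Working load F = kδ = 10.216·44 = 449.5 N
C = 93.0/11.2 = 8.3036; K_W = (4C−1)/(4C−4)+0.615/C = 1.1768
τ_max = K_W·8FD/(πd³) = 1.1768·75.771 = 89.163 MPa
τ_max > 62 MPa → exceeds allowable

(a) 18 coils; (b) NO, τ_max = 89.2 MPa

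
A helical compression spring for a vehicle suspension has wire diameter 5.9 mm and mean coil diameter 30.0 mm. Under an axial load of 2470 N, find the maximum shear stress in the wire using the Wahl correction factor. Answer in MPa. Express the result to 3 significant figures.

Spring index C = D/d = 30.0/5.9 = 5.0847
K_W = (4C−1)/(4C−4) + 0.615/C = 19.339/16.339 + 0.1210 = 1.3046
τ₀ = 8FD/(πd³) = 8·2470·30.0/(π·5.9³) = 592800/645.22 = 918.76 MPa
τ_max = K·τ₀ = 1.3046 × 918.76 = 1198.6 MPa

1200 MPa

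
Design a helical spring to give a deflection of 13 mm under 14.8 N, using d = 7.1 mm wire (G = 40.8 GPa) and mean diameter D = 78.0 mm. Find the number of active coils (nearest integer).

24

Required rate k = F/δ = 14.8/13 = 1.1385 N/mm
N_a = Gd⁴/(8D³k) = (40.8×10³ × 7.1⁴)/(8 × 78.0³ × 1.1385)
    = 1.0368e+08 / 4.32207e+06 = 23.99 → 24 coils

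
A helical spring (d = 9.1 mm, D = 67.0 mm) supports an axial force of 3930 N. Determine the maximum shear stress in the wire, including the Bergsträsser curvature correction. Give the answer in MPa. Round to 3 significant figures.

Spring index C = D/d = 67.0/9.1 = 7.3626
K_B = (4C+2)/(4C−3) = 31.451/26.451 = 1.1890
τ₀ = 8FD/(πd³) = 8·3930·67.0/(π·9.1³) = 2.10648e+06/2367.4 = 889.78 MPa
τ_max = K·τ₀ = 1.1890 × 889.78 = 1058 MPa

1060 MPa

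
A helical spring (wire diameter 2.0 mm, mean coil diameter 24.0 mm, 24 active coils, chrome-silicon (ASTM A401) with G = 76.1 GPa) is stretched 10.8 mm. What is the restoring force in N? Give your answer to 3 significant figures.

k = Gd⁴/(8D³N_a) = (76.1×10³)(2.0⁴)/(8·24.0³·24) = 0.45874 N/mm
F = k·δ = 0.45874 × 10.8 = 4.9544 N

4.95 N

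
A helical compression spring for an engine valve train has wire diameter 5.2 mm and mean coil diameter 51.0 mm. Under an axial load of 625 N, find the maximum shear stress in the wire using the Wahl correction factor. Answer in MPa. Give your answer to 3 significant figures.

Spring index C = D/d = 51.0/5.2 = 9.8077
K_W = (4C−1)/(4C−4) + 0.615/C = 38.231/35.231 + 0.0627 = 1.1479
τ₀ = 8FD/(πd³) = 8·625·51.0/(π·5.2³) = 255000/441.73 = 577.27 MPa
τ_max = K·τ₀ = 1.1479 × 577.27 = 662.63 MPa

663 MPa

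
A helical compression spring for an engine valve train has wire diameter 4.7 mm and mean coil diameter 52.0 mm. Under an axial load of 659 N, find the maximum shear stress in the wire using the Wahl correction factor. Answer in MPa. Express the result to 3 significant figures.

Spring index C = D/d = 52.0/4.7 = 11.0638
K_W = (4C−1)/(4C−4) + 0.615/C = 43.255/40.255 + 0.0556 = 1.1301
τ₀ = 8FD/(πd³) = 8·659·52.0/(π·4.7³) = 274144/326.17 = 840.5 MPa
τ_max = K·τ₀ = 1.1301 × 840.5 = 949.85 MPa

950 MPa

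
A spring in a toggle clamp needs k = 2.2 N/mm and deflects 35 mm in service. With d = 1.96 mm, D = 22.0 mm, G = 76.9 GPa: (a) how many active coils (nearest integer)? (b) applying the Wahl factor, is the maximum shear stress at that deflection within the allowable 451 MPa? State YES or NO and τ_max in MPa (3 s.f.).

(a) 6 coils; (b) NO, τ_max = 652 MPa

N_a = Gd⁴/(8D³k) = (76.9×10³)(1.96⁴)/(8·22.0³·2.2) = 6.056 → N_a = 6
Actual rate k = Gd⁴/(8D³·6) = 2.2205 N/mm
Working load F = kδ = 2.2205·35 = 77.716 N
C = 22.0/1.96 = 11.2245; K_W = (4C−1)/(4C−4)+0.615/C = 1.1281
τ_max = K_W·8FD/(πd³) = 1.1281·578.23 = 652.33 MPa
τ_max > 451 MPa → exceeds allowable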